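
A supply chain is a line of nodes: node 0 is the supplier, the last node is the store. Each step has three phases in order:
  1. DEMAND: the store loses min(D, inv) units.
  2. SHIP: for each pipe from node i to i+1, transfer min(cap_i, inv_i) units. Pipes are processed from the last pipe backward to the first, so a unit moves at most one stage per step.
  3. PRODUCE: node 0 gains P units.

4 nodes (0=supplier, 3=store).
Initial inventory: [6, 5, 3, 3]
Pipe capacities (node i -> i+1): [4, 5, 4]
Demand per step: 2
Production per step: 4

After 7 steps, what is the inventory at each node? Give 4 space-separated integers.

Step 1: demand=2,sold=2 ship[2->3]=3 ship[1->2]=5 ship[0->1]=4 prod=4 -> inv=[6 4 5 4]
Step 2: demand=2,sold=2 ship[2->3]=4 ship[1->2]=4 ship[0->1]=4 prod=4 -> inv=[6 4 5 6]
Step 3: demand=2,sold=2 ship[2->3]=4 ship[1->2]=4 ship[0->1]=4 prod=4 -> inv=[6 4 5 8]
Step 4: demand=2,sold=2 ship[2->3]=4 ship[1->2]=4 ship[0->1]=4 prod=4 -> inv=[6 4 5 10]
Step 5: demand=2,sold=2 ship[2->3]=4 ship[1->2]=4 ship[0->1]=4 prod=4 -> inv=[6 4 5 12]
Step 6: demand=2,sold=2 ship[2->3]=4 ship[1->2]=4 ship[0->1]=4 prod=4 -> inv=[6 4 5 14]
Step 7: demand=2,sold=2 ship[2->3]=4 ship[1->2]=4 ship[0->1]=4 prod=4 -> inv=[6 4 5 16]

6 4 5 16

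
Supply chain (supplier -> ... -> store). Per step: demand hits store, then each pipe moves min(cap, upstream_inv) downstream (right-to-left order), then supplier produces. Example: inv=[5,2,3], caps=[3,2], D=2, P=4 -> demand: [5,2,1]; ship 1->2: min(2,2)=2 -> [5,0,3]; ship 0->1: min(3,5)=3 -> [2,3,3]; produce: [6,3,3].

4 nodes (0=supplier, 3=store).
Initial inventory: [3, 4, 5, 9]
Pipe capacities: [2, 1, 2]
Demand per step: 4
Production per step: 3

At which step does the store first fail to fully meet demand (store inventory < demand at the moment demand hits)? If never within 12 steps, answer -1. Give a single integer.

Step 1: demand=4,sold=4 ship[2->3]=2 ship[1->2]=1 ship[0->1]=2 prod=3 -> [4 5 4 7]
Step 2: demand=4,sold=4 ship[2->3]=2 ship[1->2]=1 ship[0->1]=2 prod=3 -> [5 6 3 5]
Step 3: demand=4,sold=4 ship[2->3]=2 ship[1->2]=1 ship[0->1]=2 prod=3 -> [6 7 2 3]
Step 4: demand=4,sold=3 ship[2->3]=2 ship[1->2]=1 ship[0->1]=2 prod=3 -> [7 8 1 2]
Step 5: demand=4,sold=2 ship[2->3]=1 ship[1->2]=1 ship[0->1]=2 prod=3 -> [8 9 1 1]
Step 6: demand=4,sold=1 ship[2->3]=1 ship[1->2]=1 ship[0->1]=2 prod=3 -> [9 10 1 1]
Step 7: demand=4,sold=1 ship[2->3]=1 ship[1->2]=1 ship[0->1]=2 prod=3 -> [10 11 1 1]
Step 8: demand=4,sold=1 ship[2->3]=1 ship[1->2]=1 ship[0->1]=2 prod=3 -> [11 12 1 1]
Step 9: demand=4,sold=1 ship[2->3]=1 ship[1->2]=1 ship[0->1]=2 prod=3 -> [12 13 1 1]
Step 10: demand=4,sold=1 ship[2->3]=1 ship[1->2]=1 ship[0->1]=2 prod=3 -> [13 14 1 1]
Step 11: demand=4,sold=1 ship[2->3]=1 ship[1->2]=1 ship[0->1]=2 prod=3 -> [14 15 1 1]
Step 12: demand=4,sold=1 ship[2->3]=1 ship[1->2]=1 ship[0->1]=2 prod=3 -> [15 16 1 1]
First stockout at step 4

4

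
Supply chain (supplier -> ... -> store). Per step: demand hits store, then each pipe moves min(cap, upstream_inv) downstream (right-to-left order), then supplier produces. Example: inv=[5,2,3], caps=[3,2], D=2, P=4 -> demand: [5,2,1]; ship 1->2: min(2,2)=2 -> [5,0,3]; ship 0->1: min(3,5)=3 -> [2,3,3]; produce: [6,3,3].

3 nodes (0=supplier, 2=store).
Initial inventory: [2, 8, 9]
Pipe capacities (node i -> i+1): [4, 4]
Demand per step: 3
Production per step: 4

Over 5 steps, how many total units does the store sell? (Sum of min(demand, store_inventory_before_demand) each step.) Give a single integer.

Step 1: sold=3 (running total=3) -> [4 6 10]
Step 2: sold=3 (running total=6) -> [4 6 11]
Step 3: sold=3 (running total=9) -> [4 6 12]
Step 4: sold=3 (running total=12) -> [4 6 13]
Step 5: sold=3 (running total=15) -> [4 6 14]

Answer: 15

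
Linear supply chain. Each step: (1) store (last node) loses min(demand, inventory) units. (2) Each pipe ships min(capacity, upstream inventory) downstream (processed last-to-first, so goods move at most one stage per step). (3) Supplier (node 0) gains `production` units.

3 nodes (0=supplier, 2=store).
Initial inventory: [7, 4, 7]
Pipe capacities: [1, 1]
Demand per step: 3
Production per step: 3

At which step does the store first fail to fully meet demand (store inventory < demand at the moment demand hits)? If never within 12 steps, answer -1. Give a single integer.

Step 1: demand=3,sold=3 ship[1->2]=1 ship[0->1]=1 prod=3 -> [9 4 5]
Step 2: demand=3,sold=3 ship[1->2]=1 ship[0->1]=1 prod=3 -> [11 4 3]
Step 3: demand=3,sold=3 ship[1->2]=1 ship[0->1]=1 prod=3 -> [13 4 1]
Step 4: demand=3,sold=1 ship[1->2]=1 ship[0->1]=1 prod=3 -> [15 4 1]
Step 5: demand=3,sold=1 ship[1->2]=1 ship[0->1]=1 prod=3 -> [17 4 1]
Step 6: demand=3,sold=1 ship[1->2]=1 ship[0->1]=1 prod=3 -> [19 4 1]
Step 7: demand=3,sold=1 ship[1->2]=1 ship[0->1]=1 prod=3 -> [21 4 1]
Step 8: demand=3,sold=1 ship[1->2]=1 ship[0->1]=1 prod=3 -> [23 4 1]
Step 9: demand=3,sold=1 ship[1->2]=1 ship[0->1]=1 prod=3 -> [25 4 1]
Step 10: demand=3,sold=1 ship[1->2]=1 ship[0->1]=1 prod=3 -> [27 4 1]
Step 11: demand=3,sold=1 ship[1->2]=1 ship[0->1]=1 prod=3 -> [29 4 1]
Step 12: demand=3,sold=1 ship[1->2]=1 ship[0->1]=1 prod=3 -> [31 4 1]
First stockout at step 4

4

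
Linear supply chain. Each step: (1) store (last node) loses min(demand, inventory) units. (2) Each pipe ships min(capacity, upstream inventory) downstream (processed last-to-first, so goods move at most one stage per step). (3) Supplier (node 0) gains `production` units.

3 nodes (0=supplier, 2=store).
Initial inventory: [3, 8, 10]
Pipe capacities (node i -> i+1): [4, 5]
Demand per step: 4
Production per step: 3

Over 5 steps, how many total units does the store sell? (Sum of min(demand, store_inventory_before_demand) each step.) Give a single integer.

Step 1: sold=4 (running total=4) -> [3 6 11]
Step 2: sold=4 (running total=8) -> [3 4 12]
Step 3: sold=4 (running total=12) -> [3 3 12]
Step 4: sold=4 (running total=16) -> [3 3 11]
Step 5: sold=4 (running total=20) -> [3 3 10]

Answer: 20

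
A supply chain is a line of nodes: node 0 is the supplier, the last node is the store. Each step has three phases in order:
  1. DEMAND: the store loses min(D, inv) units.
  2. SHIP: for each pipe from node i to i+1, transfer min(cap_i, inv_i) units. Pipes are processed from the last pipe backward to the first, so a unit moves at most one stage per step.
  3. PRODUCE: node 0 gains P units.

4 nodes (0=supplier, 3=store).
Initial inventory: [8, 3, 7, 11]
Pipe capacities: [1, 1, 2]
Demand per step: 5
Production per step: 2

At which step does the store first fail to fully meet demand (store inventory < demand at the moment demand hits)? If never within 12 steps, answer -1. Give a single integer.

Step 1: demand=5,sold=5 ship[2->3]=2 ship[1->2]=1 ship[0->1]=1 prod=2 -> [9 3 6 8]
Step 2: demand=5,sold=5 ship[2->3]=2 ship[1->2]=1 ship[0->1]=1 prod=2 -> [10 3 5 5]
Step 3: demand=5,sold=5 ship[2->3]=2 ship[1->2]=1 ship[0->1]=1 prod=2 -> [11 3 4 2]
Step 4: demand=5,sold=2 ship[2->3]=2 ship[1->2]=1 ship[0->1]=1 prod=2 -> [12 3 3 2]
Step 5: demand=5,sold=2 ship[2->3]=2 ship[1->2]=1 ship[0->1]=1 prod=2 -> [13 3 2 2]
Step 6: demand=5,sold=2 ship[2->3]=2 ship[1->2]=1 ship[0->1]=1 prod=2 -> [14 3 1 2]
Step 7: demand=5,sold=2 ship[2->3]=1 ship[1->2]=1 ship[0->1]=1 prod=2 -> [15 3 1 1]
Step 8: demand=5,sold=1 ship[2->3]=1 ship[1->2]=1 ship[0->1]=1 prod=2 -> [16 3 1 1]
Step 9: demand=5,sold=1 ship[2->3]=1 ship[1->2]=1 ship[0->1]=1 prod=2 -> [17 3 1 1]
Step 10: demand=5,sold=1 ship[2->3]=1 ship[1->2]=1 ship[0->1]=1 prod=2 -> [18 3 1 1]
Step 11: demand=5,sold=1 ship[2->3]=1 ship[1->2]=1 ship[0->1]=1 prod=2 -> [19 3 1 1]
Step 12: demand=5,sold=1 ship[2->3]=1 ship[1->2]=1 ship[0->1]=1 prod=2 -> [20 3 1 1]
First stockout at step 4

4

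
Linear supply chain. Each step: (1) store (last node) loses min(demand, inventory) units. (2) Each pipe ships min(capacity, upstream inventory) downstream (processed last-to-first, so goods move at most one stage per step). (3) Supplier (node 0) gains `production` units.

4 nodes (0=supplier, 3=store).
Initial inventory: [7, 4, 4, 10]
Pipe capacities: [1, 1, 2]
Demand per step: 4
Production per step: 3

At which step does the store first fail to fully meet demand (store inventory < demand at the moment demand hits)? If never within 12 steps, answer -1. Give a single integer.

Step 1: demand=4,sold=4 ship[2->3]=2 ship[1->2]=1 ship[0->1]=1 prod=3 -> [9 4 3 8]
Step 2: demand=4,sold=4 ship[2->3]=2 ship[1->2]=1 ship[0->1]=1 prod=3 -> [11 4 2 6]
Step 3: demand=4,sold=4 ship[2->3]=2 ship[1->2]=1 ship[0->1]=1 prod=3 -> [13 4 1 4]
Step 4: demand=4,sold=4 ship[2->3]=1 ship[1->2]=1 ship[0->1]=1 prod=3 -> [15 4 1 1]
Step 5: demand=4,sold=1 ship[2->3]=1 ship[1->2]=1 ship[0->1]=1 prod=3 -> [17 4 1 1]
Step 6: demand=4,sold=1 ship[2->3]=1 ship[1->2]=1 ship[0->1]=1 prod=3 -> [19 4 1 1]
Step 7: demand=4,sold=1 ship[2->3]=1 ship[1->2]=1 ship[0->1]=1 prod=3 -> [21 4 1 1]
Step 8: demand=4,sold=1 ship[2->3]=1 ship[1->2]=1 ship[0->1]=1 prod=3 -> [23 4 1 1]
Step 9: demand=4,sold=1 ship[2->3]=1 ship[1->2]=1 ship[0->1]=1 prod=3 -> [25 4 1 1]
Step 10: demand=4,sold=1 ship[2->3]=1 ship[1->2]=1 ship[0->1]=1 prod=3 -> [27 4 1 1]
Step 11: demand=4,sold=1 ship[2->3]=1 ship[1->2]=1 ship[0->1]=1 prod=3 -> [29 4 1 1]
Step 12: demand=4,sold=1 ship[2->3]=1 ship[1->2]=1 ship[0->1]=1 prod=3 -> [31 4 1 1]
First stockout at step 5

5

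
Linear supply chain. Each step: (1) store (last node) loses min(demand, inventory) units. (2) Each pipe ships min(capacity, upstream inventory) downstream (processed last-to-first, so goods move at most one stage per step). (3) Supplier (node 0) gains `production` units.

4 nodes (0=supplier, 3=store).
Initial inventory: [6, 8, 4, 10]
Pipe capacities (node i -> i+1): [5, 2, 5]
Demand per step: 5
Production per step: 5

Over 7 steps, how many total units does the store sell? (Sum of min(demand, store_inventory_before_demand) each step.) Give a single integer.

Step 1: sold=5 (running total=5) -> [6 11 2 9]
Step 2: sold=5 (running total=10) -> [6 14 2 6]
Step 3: sold=5 (running total=15) -> [6 17 2 3]
Step 4: sold=3 (running total=18) -> [6 20 2 2]
Step 5: sold=2 (running total=20) -> [6 23 2 2]
Step 6: sold=2 (running total=22) -> [6 26 2 2]
Step 7: sold=2 (running total=24) -> [6 29 2 2]

Answer: 24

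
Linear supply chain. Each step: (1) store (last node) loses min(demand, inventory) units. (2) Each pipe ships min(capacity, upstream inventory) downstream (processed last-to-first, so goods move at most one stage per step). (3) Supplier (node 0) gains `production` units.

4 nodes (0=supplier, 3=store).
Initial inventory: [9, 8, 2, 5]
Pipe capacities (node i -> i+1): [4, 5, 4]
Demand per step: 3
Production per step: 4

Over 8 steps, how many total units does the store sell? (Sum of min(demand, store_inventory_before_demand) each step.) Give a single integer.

Answer: 24

Derivation:
Step 1: sold=3 (running total=3) -> [9 7 5 4]
Step 2: sold=3 (running total=6) -> [9 6 6 5]
Step 3: sold=3 (running total=9) -> [9 5 7 6]
Step 4: sold=3 (running total=12) -> [9 4 8 7]
Step 5: sold=3 (running total=15) -> [9 4 8 8]
Step 6: sold=3 (running total=18) -> [9 4 8 9]
Step 7: sold=3 (running total=21) -> [9 4 8 10]
Step 8: sold=3 (running total=24) -> [9 4 8 11]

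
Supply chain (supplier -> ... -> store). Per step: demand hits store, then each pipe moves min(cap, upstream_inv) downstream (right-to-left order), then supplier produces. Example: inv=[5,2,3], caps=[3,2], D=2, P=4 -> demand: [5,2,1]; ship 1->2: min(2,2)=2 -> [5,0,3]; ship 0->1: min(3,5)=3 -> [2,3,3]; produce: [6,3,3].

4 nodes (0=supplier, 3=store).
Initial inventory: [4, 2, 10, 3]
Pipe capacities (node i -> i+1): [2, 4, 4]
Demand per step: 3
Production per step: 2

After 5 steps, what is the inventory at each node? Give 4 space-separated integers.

Step 1: demand=3,sold=3 ship[2->3]=4 ship[1->2]=2 ship[0->1]=2 prod=2 -> inv=[4 2 8 4]
Step 2: demand=3,sold=3 ship[2->3]=4 ship[1->2]=2 ship[0->1]=2 prod=2 -> inv=[4 2 6 5]
Step 3: demand=3,sold=3 ship[2->3]=4 ship[1->2]=2 ship[0->1]=2 prod=2 -> inv=[4 2 4 6]
Step 4: demand=3,sold=3 ship[2->3]=4 ship[1->2]=2 ship[0->1]=2 prod=2 -> inv=[4 2 2 7]
Step 5: demand=3,sold=3 ship[2->3]=2 ship[1->2]=2 ship[0->1]=2 prod=2 -> inv=[4 2 2 6]

4 2 2 6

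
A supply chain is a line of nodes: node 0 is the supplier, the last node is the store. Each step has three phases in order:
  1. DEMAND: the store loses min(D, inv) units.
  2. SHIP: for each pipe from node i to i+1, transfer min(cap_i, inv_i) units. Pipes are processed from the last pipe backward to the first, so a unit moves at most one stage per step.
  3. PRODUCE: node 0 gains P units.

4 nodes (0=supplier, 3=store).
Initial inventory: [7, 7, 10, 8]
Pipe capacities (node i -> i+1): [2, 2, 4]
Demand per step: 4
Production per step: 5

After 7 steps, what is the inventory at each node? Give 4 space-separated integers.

Step 1: demand=4,sold=4 ship[2->3]=4 ship[1->2]=2 ship[0->1]=2 prod=5 -> inv=[10 7 8 8]
Step 2: demand=4,sold=4 ship[2->3]=4 ship[1->2]=2 ship[0->1]=2 prod=5 -> inv=[13 7 6 8]
Step 3: demand=4,sold=4 ship[2->3]=4 ship[1->2]=2 ship[0->1]=2 prod=5 -> inv=[16 7 4 8]
Step 4: demand=4,sold=4 ship[2->3]=4 ship[1->2]=2 ship[0->1]=2 prod=5 -> inv=[19 7 2 8]
Step 5: demand=4,sold=4 ship[2->3]=2 ship[1->2]=2 ship[0->1]=2 prod=5 -> inv=[22 7 2 6]
Step 6: demand=4,sold=4 ship[2->3]=2 ship[1->2]=2 ship[0->1]=2 prod=5 -> inv=[25 7 2 4]
Step 7: demand=4,sold=4 ship[2->3]=2 ship[1->2]=2 ship[0->1]=2 prod=5 -> inv=[28 7 2 2]

28 7 2 2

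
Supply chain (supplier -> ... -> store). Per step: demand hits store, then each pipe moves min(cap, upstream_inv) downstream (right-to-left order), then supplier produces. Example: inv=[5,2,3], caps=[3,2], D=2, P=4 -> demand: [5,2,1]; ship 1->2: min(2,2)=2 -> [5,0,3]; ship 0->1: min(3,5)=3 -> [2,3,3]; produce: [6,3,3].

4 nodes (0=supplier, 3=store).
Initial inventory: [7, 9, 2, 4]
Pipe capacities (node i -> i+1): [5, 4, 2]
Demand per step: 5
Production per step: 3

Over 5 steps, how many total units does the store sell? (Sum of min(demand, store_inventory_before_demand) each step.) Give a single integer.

Step 1: sold=4 (running total=4) -> [5 10 4 2]
Step 2: sold=2 (running total=6) -> [3 11 6 2]
Step 3: sold=2 (running total=8) -> [3 10 8 2]
Step 4: sold=2 (running total=10) -> [3 9 10 2]
Step 5: sold=2 (running total=12) -> [3 8 12 2]

Answer: 12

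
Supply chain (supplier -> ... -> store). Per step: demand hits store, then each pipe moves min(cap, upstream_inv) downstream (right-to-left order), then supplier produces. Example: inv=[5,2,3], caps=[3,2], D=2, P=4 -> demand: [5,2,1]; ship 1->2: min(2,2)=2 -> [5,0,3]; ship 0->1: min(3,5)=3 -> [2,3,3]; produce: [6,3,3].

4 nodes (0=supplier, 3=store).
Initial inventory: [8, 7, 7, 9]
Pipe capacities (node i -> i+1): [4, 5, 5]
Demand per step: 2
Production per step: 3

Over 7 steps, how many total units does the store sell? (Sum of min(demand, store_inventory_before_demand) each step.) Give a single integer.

Answer: 14

Derivation:
Step 1: sold=2 (running total=2) -> [7 6 7 12]
Step 2: sold=2 (running total=4) -> [6 5 7 15]
Step 3: sold=2 (running total=6) -> [5 4 7 18]
Step 4: sold=2 (running total=8) -> [4 4 6 21]
Step 5: sold=2 (running total=10) -> [3 4 5 24]
Step 6: sold=2 (running total=12) -> [3 3 4 27]
Step 7: sold=2 (running total=14) -> [3 3 3 29]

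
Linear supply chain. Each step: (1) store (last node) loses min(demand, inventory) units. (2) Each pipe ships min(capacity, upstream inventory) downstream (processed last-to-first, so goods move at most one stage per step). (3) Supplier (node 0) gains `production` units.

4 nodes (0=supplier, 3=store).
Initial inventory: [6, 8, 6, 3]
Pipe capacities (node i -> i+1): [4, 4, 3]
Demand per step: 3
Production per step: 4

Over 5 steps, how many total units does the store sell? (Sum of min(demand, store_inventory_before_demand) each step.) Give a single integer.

Step 1: sold=3 (running total=3) -> [6 8 7 3]
Step 2: sold=3 (running total=6) -> [6 8 8 3]
Step 3: sold=3 (running total=9) -> [6 8 9 3]
Step 4: sold=3 (running total=12) -> [6 8 10 3]
Step 5: sold=3 (running total=15) -> [6 8 11 3]

Answer: 15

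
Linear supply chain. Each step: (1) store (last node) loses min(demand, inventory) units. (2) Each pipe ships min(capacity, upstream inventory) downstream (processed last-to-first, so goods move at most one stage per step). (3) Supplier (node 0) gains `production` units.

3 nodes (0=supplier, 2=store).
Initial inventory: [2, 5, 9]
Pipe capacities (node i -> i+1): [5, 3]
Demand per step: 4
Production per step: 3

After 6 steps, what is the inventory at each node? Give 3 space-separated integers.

Step 1: demand=4,sold=4 ship[1->2]=3 ship[0->1]=2 prod=3 -> inv=[3 4 8]
Step 2: demand=4,sold=4 ship[1->2]=3 ship[0->1]=3 prod=3 -> inv=[3 4 7]
Step 3: demand=4,sold=4 ship[1->2]=3 ship[0->1]=3 prod=3 -> inv=[3 4 6]
Step 4: demand=4,sold=4 ship[1->2]=3 ship[0->1]=3 prod=3 -> inv=[3 4 5]
Step 5: demand=4,sold=4 ship[1->2]=3 ship[0->1]=3 prod=3 -> inv=[3 4 4]
Step 6: demand=4,sold=4 ship[1->2]=3 ship[0->1]=3 prod=3 -> inv=[3 4 3]

3 4 3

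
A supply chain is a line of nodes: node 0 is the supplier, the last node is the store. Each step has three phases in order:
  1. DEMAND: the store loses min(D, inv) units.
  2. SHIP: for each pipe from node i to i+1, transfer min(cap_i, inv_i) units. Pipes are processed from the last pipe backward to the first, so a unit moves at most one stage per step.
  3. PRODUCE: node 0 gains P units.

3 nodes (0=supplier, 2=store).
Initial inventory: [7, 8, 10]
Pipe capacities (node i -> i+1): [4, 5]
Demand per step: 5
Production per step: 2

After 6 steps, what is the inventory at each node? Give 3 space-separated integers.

Step 1: demand=5,sold=5 ship[1->2]=5 ship[0->1]=4 prod=2 -> inv=[5 7 10]
Step 2: demand=5,sold=5 ship[1->2]=5 ship[0->1]=4 prod=2 -> inv=[3 6 10]
Step 3: demand=5,sold=5 ship[1->2]=5 ship[0->1]=3 prod=2 -> inv=[2 4 10]
Step 4: demand=5,sold=5 ship[1->2]=4 ship[0->1]=2 prod=2 -> inv=[2 2 9]
Step 5: demand=5,sold=5 ship[1->2]=2 ship[0->1]=2 prod=2 -> inv=[2 2 6]
Step 6: demand=5,sold=5 ship[1->2]=2 ship[0->1]=2 prod=2 -> inv=[2 2 3]

2 2 3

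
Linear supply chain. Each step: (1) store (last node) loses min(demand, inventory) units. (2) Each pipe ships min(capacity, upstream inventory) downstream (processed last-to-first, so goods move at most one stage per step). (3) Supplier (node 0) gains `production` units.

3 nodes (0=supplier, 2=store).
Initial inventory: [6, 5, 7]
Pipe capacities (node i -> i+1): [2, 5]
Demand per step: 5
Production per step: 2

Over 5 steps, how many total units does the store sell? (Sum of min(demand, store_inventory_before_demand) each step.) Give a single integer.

Step 1: sold=5 (running total=5) -> [6 2 7]
Step 2: sold=5 (running total=10) -> [6 2 4]
Step 3: sold=4 (running total=14) -> [6 2 2]
Step 4: sold=2 (running total=16) -> [6 2 2]
Step 5: sold=2 (running total=18) -> [6 2 2]

Answer: 18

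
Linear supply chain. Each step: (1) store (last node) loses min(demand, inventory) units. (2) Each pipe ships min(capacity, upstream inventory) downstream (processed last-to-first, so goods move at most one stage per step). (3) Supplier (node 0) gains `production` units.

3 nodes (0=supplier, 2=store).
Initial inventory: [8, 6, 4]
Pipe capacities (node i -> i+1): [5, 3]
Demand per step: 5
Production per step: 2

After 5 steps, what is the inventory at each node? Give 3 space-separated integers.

Step 1: demand=5,sold=4 ship[1->2]=3 ship[0->1]=5 prod=2 -> inv=[5 8 3]
Step 2: demand=5,sold=3 ship[1->2]=3 ship[0->1]=5 prod=2 -> inv=[2 10 3]
Step 3: demand=5,sold=3 ship[1->2]=3 ship[0->1]=2 prod=2 -> inv=[2 9 3]
Step 4: demand=5,sold=3 ship[1->2]=3 ship[0->1]=2 prod=2 -> inv=[2 8 3]
Step 5: demand=5,sold=3 ship[1->2]=3 ship[0->1]=2 prod=2 -> inv=[2 7 3]

2 7 3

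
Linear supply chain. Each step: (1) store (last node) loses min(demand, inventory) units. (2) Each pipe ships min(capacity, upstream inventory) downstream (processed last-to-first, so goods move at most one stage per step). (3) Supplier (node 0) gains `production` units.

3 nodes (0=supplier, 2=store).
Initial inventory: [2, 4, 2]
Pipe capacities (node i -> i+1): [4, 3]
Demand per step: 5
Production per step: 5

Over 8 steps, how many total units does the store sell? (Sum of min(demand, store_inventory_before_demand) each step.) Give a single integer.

Step 1: sold=2 (running total=2) -> [5 3 3]
Step 2: sold=3 (running total=5) -> [6 4 3]
Step 3: sold=3 (running total=8) -> [7 5 3]
Step 4: sold=3 (running total=11) -> [8 6 3]
Step 5: sold=3 (running total=14) -> [9 7 3]
Step 6: sold=3 (running total=17) -> [10 8 3]
Step 7: sold=3 (running total=20) -> [11 9 3]
Step 8: sold=3 (running total=23) -> [12 10 3]

Answer: 23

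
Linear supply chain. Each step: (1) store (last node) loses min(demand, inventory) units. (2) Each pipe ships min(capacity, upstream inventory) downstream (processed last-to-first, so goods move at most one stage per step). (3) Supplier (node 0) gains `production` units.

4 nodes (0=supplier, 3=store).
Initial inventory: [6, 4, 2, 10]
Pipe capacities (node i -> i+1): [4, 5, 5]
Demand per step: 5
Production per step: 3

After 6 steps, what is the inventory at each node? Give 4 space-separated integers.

Step 1: demand=5,sold=5 ship[2->3]=2 ship[1->2]=4 ship[0->1]=4 prod=3 -> inv=[5 4 4 7]
Step 2: demand=5,sold=5 ship[2->3]=4 ship[1->2]=4 ship[0->1]=4 prod=3 -> inv=[4 4 4 6]
Step 3: demand=5,sold=5 ship[2->3]=4 ship[1->2]=4 ship[0->1]=4 prod=3 -> inv=[3 4 4 5]
Step 4: demand=5,sold=5 ship[2->3]=4 ship[1->2]=4 ship[0->1]=3 prod=3 -> inv=[3 3 4 4]
Step 5: demand=5,sold=4 ship[2->3]=4 ship[1->2]=3 ship[0->1]=3 prod=3 -> inv=[3 3 3 4]
Step 6: demand=5,sold=4 ship[2->3]=3 ship[1->2]=3 ship[0->1]=3 prod=3 -> inv=[3 3 3 3]

3 3 3 3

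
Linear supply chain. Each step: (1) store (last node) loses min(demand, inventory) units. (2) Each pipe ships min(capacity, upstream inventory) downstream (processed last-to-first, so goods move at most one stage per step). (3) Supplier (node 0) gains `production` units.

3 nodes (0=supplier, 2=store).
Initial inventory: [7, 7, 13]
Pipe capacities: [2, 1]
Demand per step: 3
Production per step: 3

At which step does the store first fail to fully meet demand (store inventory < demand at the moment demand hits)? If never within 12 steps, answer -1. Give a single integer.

Step 1: demand=3,sold=3 ship[1->2]=1 ship[0->1]=2 prod=3 -> [8 8 11]
Step 2: demand=3,sold=3 ship[1->2]=1 ship[0->1]=2 prod=3 -> [9 9 9]
Step 3: demand=3,sold=3 ship[1->2]=1 ship[0->1]=2 prod=3 -> [10 10 7]
Step 4: demand=3,sold=3 ship[1->2]=1 ship[0->1]=2 prod=3 -> [11 11 5]
Step 5: demand=3,sold=3 ship[1->2]=1 ship[0->1]=2 prod=3 -> [12 12 3]
Step 6: demand=3,sold=3 ship[1->2]=1 ship[0->1]=2 prod=3 -> [13 13 1]
Step 7: demand=3,sold=1 ship[1->2]=1 ship[0->1]=2 prod=3 -> [14 14 1]
Step 8: demand=3,sold=1 ship[1->2]=1 ship[0->1]=2 prod=3 -> [15 15 1]
Step 9: demand=3,sold=1 ship[1->2]=1 ship[0->1]=2 prod=3 -> [16 16 1]
Step 10: demand=3,sold=1 ship[1->2]=1 ship[0->1]=2 prod=3 -> [17 17 1]
Step 11: demand=3,sold=1 ship[1->2]=1 ship[0->1]=2 prod=3 -> [18 18 1]
Step 12: demand=3,sold=1 ship[1->2]=1 ship[0->1]=2 prod=3 -> [19 19 1]
First stockout at step 7

7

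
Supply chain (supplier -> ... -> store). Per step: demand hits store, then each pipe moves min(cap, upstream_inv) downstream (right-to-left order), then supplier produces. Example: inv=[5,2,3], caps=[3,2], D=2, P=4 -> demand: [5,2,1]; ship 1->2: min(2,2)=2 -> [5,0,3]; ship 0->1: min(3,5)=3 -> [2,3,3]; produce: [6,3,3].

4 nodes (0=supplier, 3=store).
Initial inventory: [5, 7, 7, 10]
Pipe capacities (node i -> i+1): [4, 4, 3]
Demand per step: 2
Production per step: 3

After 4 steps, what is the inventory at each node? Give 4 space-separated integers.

Step 1: demand=2,sold=2 ship[2->3]=3 ship[1->2]=4 ship[0->1]=4 prod=3 -> inv=[4 7 8 11]
Step 2: demand=2,sold=2 ship[2->3]=3 ship[1->2]=4 ship[0->1]=4 prod=3 -> inv=[3 7 9 12]
Step 3: demand=2,sold=2 ship[2->3]=3 ship[1->2]=4 ship[0->1]=3 prod=3 -> inv=[3 6 10 13]
Step 4: demand=2,sold=2 ship[2->3]=3 ship[1->2]=4 ship[0->1]=3 prod=3 -> inv=[3 5 11 14]

3 5 11 14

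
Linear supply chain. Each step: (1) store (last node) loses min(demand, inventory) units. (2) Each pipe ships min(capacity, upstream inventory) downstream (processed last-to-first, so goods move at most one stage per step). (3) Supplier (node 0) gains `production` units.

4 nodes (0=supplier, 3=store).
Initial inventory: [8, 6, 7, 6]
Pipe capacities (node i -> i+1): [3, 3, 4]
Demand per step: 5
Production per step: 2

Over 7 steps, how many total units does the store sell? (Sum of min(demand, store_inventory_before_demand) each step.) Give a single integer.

Answer: 28

Derivation:
Step 1: sold=5 (running total=5) -> [7 6 6 5]
Step 2: sold=5 (running total=10) -> [6 6 5 4]
Step 3: sold=4 (running total=14) -> [5 6 4 4]
Step 4: sold=4 (running total=18) -> [4 6 3 4]
Step 5: sold=4 (running total=22) -> [3 6 3 3]
Step 6: sold=3 (running total=25) -> [2 6 3 3]
Step 7: sold=3 (running total=28) -> [2 5 3 3]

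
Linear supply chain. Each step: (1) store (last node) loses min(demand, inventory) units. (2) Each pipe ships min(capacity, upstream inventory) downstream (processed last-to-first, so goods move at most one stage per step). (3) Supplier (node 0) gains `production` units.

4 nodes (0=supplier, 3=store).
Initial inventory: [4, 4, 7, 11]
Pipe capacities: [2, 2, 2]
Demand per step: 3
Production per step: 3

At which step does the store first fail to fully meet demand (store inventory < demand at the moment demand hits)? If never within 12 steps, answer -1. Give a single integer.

Step 1: demand=3,sold=3 ship[2->3]=2 ship[1->2]=2 ship[0->1]=2 prod=3 -> [5 4 7 10]
Step 2: demand=3,sold=3 ship[2->3]=2 ship[1->2]=2 ship[0->1]=2 prod=3 -> [6 4 7 9]
Step 3: demand=3,sold=3 ship[2->3]=2 ship[1->2]=2 ship[0->1]=2 prod=3 -> [7 4 7 8]
Step 4: demand=3,sold=3 ship[2->3]=2 ship[1->2]=2 ship[0->1]=2 prod=3 -> [8 4 7 7]
Step 5: demand=3,sold=3 ship[2->3]=2 ship[1->2]=2 ship[0->1]=2 prod=3 -> [9 4 7 6]
Step 6: demand=3,sold=3 ship[2->3]=2 ship[1->2]=2 ship[0->1]=2 prod=3 -> [10 4 7 5]
Step 7: demand=3,sold=3 ship[2->3]=2 ship[1->2]=2 ship[0->1]=2 prod=3 -> [11 4 7 4]
Step 8: demand=3,sold=3 ship[2->3]=2 ship[1->2]=2 ship[0->1]=2 prod=3 -> [12 4 7 3]
Step 9: demand=3,sold=3 ship[2->3]=2 ship[1->2]=2 ship[0->1]=2 prod=3 -> [13 4 7 2]
Step 10: demand=3,sold=2 ship[2->3]=2 ship[1->2]=2 ship[0->1]=2 prod=3 -> [14 4 7 2]
Step 11: demand=3,sold=2 ship[2->3]=2 ship[1->2]=2 ship[0->1]=2 prod=3 -> [15 4 7 2]
Step 12: demand=3,sold=2 ship[2->3]=2 ship[1->2]=2 ship[0->1]=2 prod=3 -> [16 4 7 2]
First stockout at step 10

10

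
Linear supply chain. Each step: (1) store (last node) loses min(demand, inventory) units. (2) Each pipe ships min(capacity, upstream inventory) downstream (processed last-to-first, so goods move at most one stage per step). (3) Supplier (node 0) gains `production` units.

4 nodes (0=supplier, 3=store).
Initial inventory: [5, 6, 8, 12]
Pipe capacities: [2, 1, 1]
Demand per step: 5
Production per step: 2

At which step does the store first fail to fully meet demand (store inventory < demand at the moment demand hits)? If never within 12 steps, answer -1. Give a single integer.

Step 1: demand=5,sold=5 ship[2->3]=1 ship[1->2]=1 ship[0->1]=2 prod=2 -> [5 7 8 8]
Step 2: demand=5,sold=5 ship[2->3]=1 ship[1->2]=1 ship[0->1]=2 prod=2 -> [5 8 8 4]
Step 3: demand=5,sold=4 ship[2->3]=1 ship[1->2]=1 ship[0->1]=2 prod=2 -> [5 9 8 1]
Step 4: demand=5,sold=1 ship[2->3]=1 ship[1->2]=1 ship[0->1]=2 prod=2 -> [5 10 8 1]
Step 5: demand=5,sold=1 ship[2->3]=1 ship[1->2]=1 ship[0->1]=2 prod=2 -> [5 11 8 1]
Step 6: demand=5,sold=1 ship[2->3]=1 ship[1->2]=1 ship[0->1]=2 prod=2 -> [5 12 8 1]
Step 7: demand=5,sold=1 ship[2->3]=1 ship[1->2]=1 ship[0->1]=2 prod=2 -> [5 13 8 1]
Step 8: demand=5,sold=1 ship[2->3]=1 ship[1->2]=1 ship[0->1]=2 prod=2 -> [5 14 8 1]
Step 9: demand=5,sold=1 ship[2->3]=1 ship[1->2]=1 ship[0->1]=2 prod=2 -> [5 15 8 1]
Step 10: demand=5,sold=1 ship[2->3]=1 ship[1->2]=1 ship[0->1]=2 prod=2 -> [5 16 8 1]
Step 11: demand=5,sold=1 ship[2->3]=1 ship[1->2]=1 ship[0->1]=2 prod=2 -> [5 17 8 1]
Step 12: demand=5,sold=1 ship[2->3]=1 ship[1->2]=1 ship[0->1]=2 prod=2 -> [5 18 8 1]
First stockout at step 3

3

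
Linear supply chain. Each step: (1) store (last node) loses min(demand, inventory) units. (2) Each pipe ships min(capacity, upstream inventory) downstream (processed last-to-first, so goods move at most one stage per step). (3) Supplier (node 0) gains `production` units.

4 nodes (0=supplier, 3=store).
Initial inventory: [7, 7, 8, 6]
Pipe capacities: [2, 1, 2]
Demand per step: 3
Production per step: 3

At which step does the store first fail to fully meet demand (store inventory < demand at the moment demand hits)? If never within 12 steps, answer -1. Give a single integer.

Step 1: demand=3,sold=3 ship[2->3]=2 ship[1->2]=1 ship[0->1]=2 prod=3 -> [8 8 7 5]
Step 2: demand=3,sold=3 ship[2->3]=2 ship[1->2]=1 ship[0->1]=2 prod=3 -> [9 9 6 4]
Step 3: demand=3,sold=3 ship[2->3]=2 ship[1->2]=1 ship[0->1]=2 prod=3 -> [10 10 5 3]
Step 4: demand=3,sold=3 ship[2->3]=2 ship[1->2]=1 ship[0->1]=2 prod=3 -> [11 11 4 2]
Step 5: demand=3,sold=2 ship[2->3]=2 ship[1->2]=1 ship[0->1]=2 prod=3 -> [12 12 3 2]
Step 6: demand=3,sold=2 ship[2->3]=2 ship[1->2]=1 ship[0->1]=2 prod=3 -> [13 13 2 2]
Step 7: demand=3,sold=2 ship[2->3]=2 ship[1->2]=1 ship[0->1]=2 prod=3 -> [14 14 1 2]
Step 8: demand=3,sold=2 ship[2->3]=1 ship[1->2]=1 ship[0->1]=2 prod=3 -> [15 15 1 1]
Step 9: demand=3,sold=1 ship[2->3]=1 ship[1->2]=1 ship[0->1]=2 prod=3 -> [16 16 1 1]
Step 10: demand=3,sold=1 ship[2->3]=1 ship[1->2]=1 ship[0->1]=2 prod=3 -> [17 17 1 1]
Step 11: demand=3,sold=1 ship[2->3]=1 ship[1->2]=1 ship[0->1]=2 prod=3 -> [18 18 1 1]
Step 12: demand=3,sold=1 ship[2->3]=1 ship[1->2]=1 ship[0->1]=2 prod=3 -> [19 19 1 1]
First stockout at step 5

5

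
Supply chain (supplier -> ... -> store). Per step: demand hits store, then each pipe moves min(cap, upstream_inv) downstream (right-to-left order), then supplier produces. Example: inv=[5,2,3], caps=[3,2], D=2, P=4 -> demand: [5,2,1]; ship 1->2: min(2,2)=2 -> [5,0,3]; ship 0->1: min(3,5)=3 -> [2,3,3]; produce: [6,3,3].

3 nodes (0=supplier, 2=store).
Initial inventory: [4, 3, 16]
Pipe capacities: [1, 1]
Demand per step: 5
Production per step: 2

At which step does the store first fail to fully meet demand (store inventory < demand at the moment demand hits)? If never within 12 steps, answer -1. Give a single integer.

Step 1: demand=5,sold=5 ship[1->2]=1 ship[0->1]=1 prod=2 -> [5 3 12]
Step 2: demand=5,sold=5 ship[1->2]=1 ship[0->1]=1 prod=2 -> [6 3 8]
Step 3: demand=5,sold=5 ship[1->2]=1 ship[0->1]=1 prod=2 -> [7 3 4]
Step 4: demand=5,sold=4 ship[1->2]=1 ship[0->1]=1 prod=2 -> [8 3 1]
Step 5: demand=5,sold=1 ship[1->2]=1 ship[0->1]=1 prod=2 -> [9 3 1]
Step 6: demand=5,sold=1 ship[1->2]=1 ship[0->1]=1 prod=2 -> [10 3 1]
Step 7: demand=5,sold=1 ship[1->2]=1 ship[0->1]=1 prod=2 -> [11 3 1]
Step 8: demand=5,sold=1 ship[1->2]=1 ship[0->1]=1 prod=2 -> [12 3 1]
Step 9: demand=5,sold=1 ship[1->2]=1 ship[0->1]=1 prod=2 -> [13 3 1]
Step 10: demand=5,sold=1 ship[1->2]=1 ship[0->1]=1 prod=2 -> [14 3 1]
Step 11: demand=5,sold=1 ship[1->2]=1 ship[0->1]=1 prod=2 -> [15 3 1]
Step 12: demand=5,sold=1 ship[1->2]=1 ship[0->1]=1 prod=2 -> [16 3 1]
First stockout at step 4

4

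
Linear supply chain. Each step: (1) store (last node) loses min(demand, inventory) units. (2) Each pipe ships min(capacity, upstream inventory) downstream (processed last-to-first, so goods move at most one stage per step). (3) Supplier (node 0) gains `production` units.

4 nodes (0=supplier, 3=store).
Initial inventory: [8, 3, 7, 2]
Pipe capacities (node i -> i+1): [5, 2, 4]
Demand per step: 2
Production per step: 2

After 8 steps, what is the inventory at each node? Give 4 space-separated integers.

Step 1: demand=2,sold=2 ship[2->3]=4 ship[1->2]=2 ship[0->1]=5 prod=2 -> inv=[5 6 5 4]
Step 2: demand=2,sold=2 ship[2->3]=4 ship[1->2]=2 ship[0->1]=5 prod=2 -> inv=[2 9 3 6]
Step 3: demand=2,sold=2 ship[2->3]=3 ship[1->2]=2 ship[0->1]=2 prod=2 -> inv=[2 9 2 7]
Step 4: demand=2,sold=2 ship[2->3]=2 ship[1->2]=2 ship[0->1]=2 prod=2 -> inv=[2 9 2 7]
Step 5: demand=2,sold=2 ship[2->3]=2 ship[1->2]=2 ship[0->1]=2 prod=2 -> inv=[2 9 2 7]
Step 6: demand=2,sold=2 ship[2->3]=2 ship[1->2]=2 ship[0->1]=2 prod=2 -> inv=[2 9 2 7]
Step 7: demand=2,sold=2 ship[2->3]=2 ship[1->2]=2 ship[0->1]=2 prod=2 -> inv=[2 9 2 7]
Step 8: demand=2,sold=2 ship[2->3]=2 ship[1->2]=2 ship[0->1]=2 prod=2 -> inv=[2 9 2 7]

2 9 2 7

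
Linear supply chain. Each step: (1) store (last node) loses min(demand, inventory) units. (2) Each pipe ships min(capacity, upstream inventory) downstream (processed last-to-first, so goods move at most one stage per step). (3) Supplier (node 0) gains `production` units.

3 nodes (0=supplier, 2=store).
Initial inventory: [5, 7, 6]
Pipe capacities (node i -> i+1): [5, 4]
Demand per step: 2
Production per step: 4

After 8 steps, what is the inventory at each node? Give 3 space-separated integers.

Step 1: demand=2,sold=2 ship[1->2]=4 ship[0->1]=5 prod=4 -> inv=[4 8 8]
Step 2: demand=2,sold=2 ship[1->2]=4 ship[0->1]=4 prod=4 -> inv=[4 8 10]
Step 3: demand=2,sold=2 ship[1->2]=4 ship[0->1]=4 prod=4 -> inv=[4 8 12]
Step 4: demand=2,sold=2 ship[1->2]=4 ship[0->1]=4 prod=4 -> inv=[4 8 14]
Step 5: demand=2,sold=2 ship[1->2]=4 ship[0->1]=4 prod=4 -> inv=[4 8 16]
Step 6: demand=2,sold=2 ship[1->2]=4 ship[0->1]=4 prod=4 -> inv=[4 8 18]
Step 7: demand=2,sold=2 ship[1->2]=4 ship[0->1]=4 prod=4 -> inv=[4 8 20]
Step 8: demand=2,sold=2 ship[1->2]=4 ship[0->1]=4 prod=4 -> inv=[4 8 22]

4 8 22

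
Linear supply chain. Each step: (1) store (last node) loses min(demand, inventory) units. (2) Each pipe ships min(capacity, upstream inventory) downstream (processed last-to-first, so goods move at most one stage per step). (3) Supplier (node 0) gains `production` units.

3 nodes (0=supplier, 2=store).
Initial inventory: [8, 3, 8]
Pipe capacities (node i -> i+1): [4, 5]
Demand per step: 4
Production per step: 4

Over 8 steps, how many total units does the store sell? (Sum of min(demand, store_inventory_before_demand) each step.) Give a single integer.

Step 1: sold=4 (running total=4) -> [8 4 7]
Step 2: sold=4 (running total=8) -> [8 4 7]
Step 3: sold=4 (running total=12) -> [8 4 7]
Step 4: sold=4 (running total=16) -> [8 4 7]
Step 5: sold=4 (running total=20) -> [8 4 7]
Step 6: sold=4 (running total=24) -> [8 4 7]
Step 7: sold=4 (running total=28) -> [8 4 7]
Step 8: sold=4 (running total=32) -> [8 4 7]

Answer: 32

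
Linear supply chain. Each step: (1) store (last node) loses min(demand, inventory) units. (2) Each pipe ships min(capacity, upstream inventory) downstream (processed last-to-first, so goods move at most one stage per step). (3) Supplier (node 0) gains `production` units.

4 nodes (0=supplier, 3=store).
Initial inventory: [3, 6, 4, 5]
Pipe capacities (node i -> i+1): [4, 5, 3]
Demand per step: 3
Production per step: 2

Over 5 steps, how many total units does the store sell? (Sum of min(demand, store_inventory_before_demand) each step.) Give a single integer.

Step 1: sold=3 (running total=3) -> [2 4 6 5]
Step 2: sold=3 (running total=6) -> [2 2 7 5]
Step 3: sold=3 (running total=9) -> [2 2 6 5]
Step 4: sold=3 (running total=12) -> [2 2 5 5]
Step 5: sold=3 (running total=15) -> [2 2 4 5]

Answer: 15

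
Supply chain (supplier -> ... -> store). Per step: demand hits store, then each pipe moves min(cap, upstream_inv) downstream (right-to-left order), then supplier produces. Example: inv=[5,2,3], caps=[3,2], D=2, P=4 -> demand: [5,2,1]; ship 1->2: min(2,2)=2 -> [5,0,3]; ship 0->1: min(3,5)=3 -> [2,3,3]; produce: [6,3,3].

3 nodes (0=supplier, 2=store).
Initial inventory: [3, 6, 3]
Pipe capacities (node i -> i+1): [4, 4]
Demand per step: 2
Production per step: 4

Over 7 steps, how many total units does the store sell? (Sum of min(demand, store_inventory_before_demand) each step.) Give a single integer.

Answer: 14

Derivation:
Step 1: sold=2 (running total=2) -> [4 5 5]
Step 2: sold=2 (running total=4) -> [4 5 7]
Step 3: sold=2 (running total=6) -> [4 5 9]
Step 4: sold=2 (running total=8) -> [4 5 11]
Step 5: sold=2 (running total=10) -> [4 5 13]
Step 6: sold=2 (running total=12) -> [4 5 15]
Step 7: sold=2 (running total=14) -> [4 5 17]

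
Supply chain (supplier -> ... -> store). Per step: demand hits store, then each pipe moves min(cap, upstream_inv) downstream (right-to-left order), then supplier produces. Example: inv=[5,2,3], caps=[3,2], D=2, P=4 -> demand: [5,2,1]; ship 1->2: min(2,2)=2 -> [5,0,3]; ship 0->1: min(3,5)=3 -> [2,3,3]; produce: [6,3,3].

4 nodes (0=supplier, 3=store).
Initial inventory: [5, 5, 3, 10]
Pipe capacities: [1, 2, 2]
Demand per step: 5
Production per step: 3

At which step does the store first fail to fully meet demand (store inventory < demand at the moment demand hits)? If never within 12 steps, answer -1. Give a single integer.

Step 1: demand=5,sold=5 ship[2->3]=2 ship[1->2]=2 ship[0->1]=1 prod=3 -> [7 4 3 7]
Step 2: demand=5,sold=5 ship[2->3]=2 ship[1->2]=2 ship[0->1]=1 prod=3 -> [9 3 3 4]
Step 3: demand=5,sold=4 ship[2->3]=2 ship[1->2]=2 ship[0->1]=1 prod=3 -> [11 2 3 2]
Step 4: demand=5,sold=2 ship[2->3]=2 ship[1->2]=2 ship[0->1]=1 prod=3 -> [13 1 3 2]
Step 5: demand=5,sold=2 ship[2->3]=2 ship[1->2]=1 ship[0->1]=1 prod=3 -> [15 1 2 2]
Step 6: demand=5,sold=2 ship[2->3]=2 ship[1->2]=1 ship[0->1]=1 prod=3 -> [17 1 1 2]
Step 7: demand=5,sold=2 ship[2->3]=1 ship[1->2]=1 ship[0->1]=1 prod=3 -> [19 1 1 1]
Step 8: demand=5,sold=1 ship[2->3]=1 ship[1->2]=1 ship[0->1]=1 prod=3 -> [21 1 1 1]
Step 9: demand=5,sold=1 ship[2->3]=1 ship[1->2]=1 ship[0->1]=1 prod=3 -> [23 1 1 1]
Step 10: demand=5,sold=1 ship[2->3]=1 ship[1->2]=1 ship[0->1]=1 prod=3 -> [25 1 1 1]
Step 11: demand=5,sold=1 ship[2->3]=1 ship[1->2]=1 ship[0->1]=1 prod=3 -> [27 1 1 1]
Step 12: demand=5,sold=1 ship[2->3]=1 ship[1->2]=1 ship[0->1]=1 prod=3 -> [29 1 1 1]
First stockout at step 3

3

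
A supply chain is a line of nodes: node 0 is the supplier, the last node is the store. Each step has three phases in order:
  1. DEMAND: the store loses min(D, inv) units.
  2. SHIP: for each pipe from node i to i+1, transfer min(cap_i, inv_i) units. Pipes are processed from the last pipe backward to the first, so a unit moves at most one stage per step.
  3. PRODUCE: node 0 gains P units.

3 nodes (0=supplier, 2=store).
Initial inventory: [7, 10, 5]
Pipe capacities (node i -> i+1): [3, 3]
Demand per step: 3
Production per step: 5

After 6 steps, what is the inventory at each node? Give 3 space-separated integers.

Step 1: demand=3,sold=3 ship[1->2]=3 ship[0->1]=3 prod=5 -> inv=[9 10 5]
Step 2: demand=3,sold=3 ship[1->2]=3 ship[0->1]=3 prod=5 -> inv=[11 10 5]
Step 3: demand=3,sold=3 ship[1->2]=3 ship[0->1]=3 prod=5 -> inv=[13 10 5]
Step 4: demand=3,sold=3 ship[1->2]=3 ship[0->1]=3 prod=5 -> inv=[15 10 5]
Step 5: demand=3,sold=3 ship[1->2]=3 ship[0->1]=3 prod=5 -> inv=[17 10 5]
Step 6: demand=3,sold=3 ship[1->2]=3 ship[0->1]=3 prod=5 -> inv=[19 10 5]

19 10 5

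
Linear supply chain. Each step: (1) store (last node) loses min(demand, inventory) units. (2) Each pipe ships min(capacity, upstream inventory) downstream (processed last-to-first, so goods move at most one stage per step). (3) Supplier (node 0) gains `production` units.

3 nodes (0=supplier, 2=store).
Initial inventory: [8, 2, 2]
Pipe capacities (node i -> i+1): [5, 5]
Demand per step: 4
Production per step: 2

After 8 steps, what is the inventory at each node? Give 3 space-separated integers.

Step 1: demand=4,sold=2 ship[1->2]=2 ship[0->1]=5 prod=2 -> inv=[5 5 2]
Step 2: demand=4,sold=2 ship[1->2]=5 ship[0->1]=5 prod=2 -> inv=[2 5 5]
Step 3: demand=4,sold=4 ship[1->2]=5 ship[0->1]=2 prod=2 -> inv=[2 2 6]
Step 4: demand=4,sold=4 ship[1->2]=2 ship[0->1]=2 prod=2 -> inv=[2 2 4]
Step 5: demand=4,sold=4 ship[1->2]=2 ship[0->1]=2 prod=2 -> inv=[2 2 2]
Step 6: demand=4,sold=2 ship[1->2]=2 ship[0->1]=2 prod=2 -> inv=[2 2 2]
Step 7: demand=4,sold=2 ship[1->2]=2 ship[0->1]=2 prod=2 -> inv=[2 2 2]
Step 8: demand=4,sold=2 ship[1->2]=2 ship[0->1]=2 prod=2 -> inv=[2 2 2]

2 2 2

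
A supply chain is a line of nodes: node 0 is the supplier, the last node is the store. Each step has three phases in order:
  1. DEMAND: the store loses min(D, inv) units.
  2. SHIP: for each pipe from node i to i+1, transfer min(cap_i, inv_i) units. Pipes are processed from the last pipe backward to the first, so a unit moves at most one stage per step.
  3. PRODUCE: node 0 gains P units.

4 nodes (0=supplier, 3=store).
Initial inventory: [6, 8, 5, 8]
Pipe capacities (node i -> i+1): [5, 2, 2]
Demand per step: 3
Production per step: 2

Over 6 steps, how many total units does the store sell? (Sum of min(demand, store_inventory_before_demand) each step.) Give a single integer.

Answer: 18

Derivation:
Step 1: sold=3 (running total=3) -> [3 11 5 7]
Step 2: sold=3 (running total=6) -> [2 12 5 6]
Step 3: sold=3 (running total=9) -> [2 12 5 5]
Step 4: sold=3 (running total=12) -> [2 12 5 4]
Step 5: sold=3 (running total=15) -> [2 12 5 3]
Step 6: sold=3 (running total=18) -> [2 12 5 2]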